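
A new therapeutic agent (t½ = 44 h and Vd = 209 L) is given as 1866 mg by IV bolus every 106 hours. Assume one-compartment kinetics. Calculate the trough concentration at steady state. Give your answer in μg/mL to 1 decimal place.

Over one 106-h interval, 106/44 ≈ 2.4091 half-lives elapse, leaving f ≈ 0.1883 of each dose.
At steady state, accumulation factor R = 1/(1 − e^(−kτ)) ≈ 1.2320.
Each bolus raises the concentration by D/Vd = 1866/209 ≈ 8.928 μg/mL.
Cmax,ss = C₀/(1 − f) ≈ 8.928/0.8117 ≈ 10.999 μg/mL.
One interval later, Cmin,ss = Cmax,ss·e^(−kτ) ≈ 10.999 × 0.1883 ≈ 2.071 μg/mL.

2.1 μg/mL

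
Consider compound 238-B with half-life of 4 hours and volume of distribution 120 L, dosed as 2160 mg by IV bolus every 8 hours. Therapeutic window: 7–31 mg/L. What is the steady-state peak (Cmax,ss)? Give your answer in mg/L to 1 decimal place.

24.0 mg/L

The dosing interval is 2 half-lives, so f = 2^(−2) = 0.25.
Accumulation ratio R = 1/(1 − f) = 1/0.75 = 4/3.
Single-dose peak C₀ = D/Vd = 2160/120 = 18 mg/L.
Steady-state peak Cmax,ss = C₀·R = 18 × 4/3 ≈ 24.000 mg/L.
Peak 24.0 mg/L vs MTC 31 mg/L: below toxic threshold.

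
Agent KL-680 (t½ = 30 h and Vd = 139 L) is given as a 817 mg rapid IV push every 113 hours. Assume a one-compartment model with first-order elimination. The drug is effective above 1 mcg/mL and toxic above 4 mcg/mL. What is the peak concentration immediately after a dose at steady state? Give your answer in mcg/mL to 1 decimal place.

6.3 mcg/mL

k = ln2/t½ = ln2/30 ≈ 0.023105 h⁻¹; fraction remaining f = e^(−kτ) = e^(−0.023105×113) ≈ 0.0735.
Accumulation ratio R = 1/(1 − f) ≈ 1/0.9265 ≈ 1.0793.
Each bolus raises the concentration by D/Vd = 817/139 ≈ 5.878 mcg/mL.
Steady-state peak Cmax,ss = C₀·R ≈ 5.878 × 1.0793 ≈ 6.344 mcg/mL.
Peak 6.3 mcg/mL vs MTC 4 mcg/mL: exceeds toxic threshold.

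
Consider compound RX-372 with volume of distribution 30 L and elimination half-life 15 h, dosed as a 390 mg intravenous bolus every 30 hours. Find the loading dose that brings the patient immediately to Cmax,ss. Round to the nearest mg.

520 mg

f = (1/2)^(30/15) ≈ 0.250000; accumulation ratio R = 1/(1−f) ≈ 1.33333.
Loading dose to hit Cmax,ss on first dose: D_load = D_maint·R ≈ 390 × 1.33333 ≈ 520.00 mg.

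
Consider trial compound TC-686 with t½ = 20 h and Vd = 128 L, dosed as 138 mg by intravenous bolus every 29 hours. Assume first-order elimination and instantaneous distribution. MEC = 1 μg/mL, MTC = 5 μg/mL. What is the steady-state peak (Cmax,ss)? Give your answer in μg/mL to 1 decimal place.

1.7 μg/mL

τ/t½ = 29/20 ≈ 1.45, so fraction remaining f = (1/2)^(29/20) ≈ 0.3660.
At steady state, accumulation factor R = 1/(1 − e^(−kτ)) ≈ 1.5773.
Single-dose peak C₀ = D/Vd = 138/128 ≈ 1.078 μg/mL.
Cmax,ss = C₀/(1 − f) ≈ 1.078/0.6340 ≈ 1.700 μg/mL.
Peak 1.7 μg/mL vs MTC 5 μg/mL: below toxic threshold.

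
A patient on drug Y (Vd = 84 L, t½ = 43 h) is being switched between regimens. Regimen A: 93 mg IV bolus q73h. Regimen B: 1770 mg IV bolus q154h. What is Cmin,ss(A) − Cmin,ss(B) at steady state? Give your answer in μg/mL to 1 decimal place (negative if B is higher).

Regimen A: f = (1/2)^(73/43) ≈ 0.3083; Cmin,ss = (93/84)·f/(1−f) ≈ 0.493 μg/mL.
Regimen B: f = (1/2)^(154/43) ≈ 0.0835; Cmin,ss = (1770/84)·f/(1−f) ≈ 1.920 μg/mL.
Difference ≈ 0.493 − 1.920 ≈ -1.427 μg/mL.

-1.4 μg/mL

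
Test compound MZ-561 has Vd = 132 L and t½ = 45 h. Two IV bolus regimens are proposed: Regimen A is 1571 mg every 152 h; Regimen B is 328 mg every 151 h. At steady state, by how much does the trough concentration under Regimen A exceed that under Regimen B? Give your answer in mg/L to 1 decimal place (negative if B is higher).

1.0 mg/L

Regimen A: f = (1/2)^(152/45) ≈ 0.0962; Cmin,ss = (1571/132)·f/(1−f) ≈ 1.267 mg/L.
Regimen B: f = (1/2)^(151/45) ≈ 0.0977; Cmin,ss = (328/132)·f/(1−f) ≈ 0.269 mg/L.
Difference ≈ 1.267 − 0.269 ≈ 0.998 mg/L.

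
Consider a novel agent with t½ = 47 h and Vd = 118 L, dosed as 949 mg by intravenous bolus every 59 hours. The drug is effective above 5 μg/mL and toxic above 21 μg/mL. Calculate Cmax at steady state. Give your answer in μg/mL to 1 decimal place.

τ/t½ = 59/47 ≈ 1.2553, so fraction remaining f = (1/2)^(59/47) ≈ 0.4189.
Accumulation ratio R = 1/(1 − f) ≈ 1/0.5811 ≈ 1.7209.
Each bolus raises the concentration by D/Vd = 949/118 ≈ 8.042 μg/mL.
Steady-state peak Cmax,ss = C₀·R ≈ 8.042 × 1.7209 ≈ 13.839 μg/mL.
Peak 13.8 μg/mL vs MTC 21 μg/mL: below toxic threshold.

13.8 μg/mL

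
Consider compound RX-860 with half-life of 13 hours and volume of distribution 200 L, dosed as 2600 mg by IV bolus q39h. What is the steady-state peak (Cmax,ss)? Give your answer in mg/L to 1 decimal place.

14.9 mg/L

τ = 39 h = 3 half-lives, so f = (1/2)^3 = 0.125.
At steady state, R = 1/(1 − 0.125) = 8/7.
Single-dose peak C₀ = D/Vd = 2600/200 = 13 mg/L.
Steady-state peak Cmax,ss = C₀·R = 13 × 8/7 ≈ 14.857 mg/L.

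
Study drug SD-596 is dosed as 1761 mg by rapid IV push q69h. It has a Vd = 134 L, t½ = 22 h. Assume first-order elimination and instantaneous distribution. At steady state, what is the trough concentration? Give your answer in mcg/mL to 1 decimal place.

1.7 mcg/mL

Over one 69-h interval, 69/22 ≈ 3.1364 half-lives elapse, leaving f ≈ 0.1137 of each dose.
At steady state, accumulation factor R = 1/(1 − e^(−kτ)) ≈ 1.1283.
Each bolus raises the concentration by D/Vd = 1761/134 ≈ 13.142 mcg/mL.
Cmax,ss = C₀/(1 − f) ≈ 13.142/0.8863 ≈ 14.828 mcg/mL.
One interval later, Cmin,ss = Cmax,ss·e^(−kτ) ≈ 14.828 × 0.1137 ≈ 1.686 mcg/mL.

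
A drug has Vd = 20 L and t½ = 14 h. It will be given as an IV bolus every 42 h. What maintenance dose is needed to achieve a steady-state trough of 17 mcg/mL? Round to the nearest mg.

τ/t½ = 42/14 ≈ 3, so f = (1/2)^(42/14) ≈ 0.125000.
Cmin,ss = (D/Vd)·f/(1−f), so D = Cmin,ss·Vd·(1−f)/f.
D = 17 × 20 × (1−f)/f ≈ 17 × 20 × 7.00000 ≈ 2380.00 mg.

2380 mg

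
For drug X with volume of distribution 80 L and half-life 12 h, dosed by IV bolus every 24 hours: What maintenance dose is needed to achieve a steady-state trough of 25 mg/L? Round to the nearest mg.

τ/t½ = 24/12 ≈ 2, so f = (1/2)^(24/12) ≈ 0.250000.
Cmin,ss = (D/Vd)·f/(1−f), so D = Cmin,ss·Vd·(1−f)/f.
D = 25 × 80 × (1−f)/f ≈ 25 × 80 × 3.00000 ≈ 6000.00 mg.

6000 mg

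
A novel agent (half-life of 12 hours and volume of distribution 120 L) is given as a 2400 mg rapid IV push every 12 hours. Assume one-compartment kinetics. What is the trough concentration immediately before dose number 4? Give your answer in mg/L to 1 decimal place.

f = (1/2)^(τ/t½) = (1/2)^(12/12) ≈ 0.5000.
C₀ = D/Vd = 2400/120 ≈ 20.000 mg/L.
Before the 4th dose, 3 doses have been given. Superposition: Cmin = C₀·(f + f² + … + f^3).
≈ 20.000 × (0.5000 + 0.2500 + 0.1250) ≈ 20.000 × 0.8750 ≈ 17.500 mg/L.

17.5 mg/L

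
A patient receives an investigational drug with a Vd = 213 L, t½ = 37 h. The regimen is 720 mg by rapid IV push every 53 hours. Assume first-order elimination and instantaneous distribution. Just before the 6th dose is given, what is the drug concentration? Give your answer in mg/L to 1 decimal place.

2.0 mg/L

f = (1/2)^(τ/t½) = (1/2)^(53/37) ≈ 0.3705.
C₀ = D/Vd = 720/213 ≈ 3.380 mg/L.
Before the 6th dose, 5 doses have been given. Superposition: Cmin = C₀·(f + f² + … + f^5).
≈ 3.380 × (0.3705 + 0.1373 + 0.0509 + 0.0188 + 0.0070) ≈ 3.380 × 0.5845 ≈ 1.976 mg/L.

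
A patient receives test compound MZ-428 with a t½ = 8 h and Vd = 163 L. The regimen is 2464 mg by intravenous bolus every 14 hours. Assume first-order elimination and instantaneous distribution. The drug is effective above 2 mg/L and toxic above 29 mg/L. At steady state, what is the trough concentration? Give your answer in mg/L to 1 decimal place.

6.4 mg/L

k = ln2/t½ = ln2/8 ≈ 0.086643 h⁻¹; fraction remaining f = e^(−kτ) = e^(−0.086643×14) ≈ 0.2973.
Each bolus raises the concentration by D/Vd = 2464/163 ≈ 15.117 mg/L.
Steady-state trough Cmin,ss = C₀·f/(1−f) ≈ 15.117 × 0.2973/0.7027 ≈ 6.396 mg/L.
Trough 6.4 mg/L vs MEC 2 mg/L: adequate.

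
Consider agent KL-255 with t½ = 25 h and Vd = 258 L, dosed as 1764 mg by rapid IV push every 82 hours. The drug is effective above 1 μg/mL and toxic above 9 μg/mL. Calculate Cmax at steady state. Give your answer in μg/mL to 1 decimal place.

k = ln2/t½ = ln2/25 ≈ 0.027726 h⁻¹; fraction remaining f = e^(−kτ) = e^(−0.027726×82) ≈ 0.1029.
Accumulation ratio R = 1/(1 − f) ≈ 1/0.8971 ≈ 1.1147.
Each bolus raises the concentration by D/Vd = 1764/258 ≈ 6.837 μg/mL.
Steady-state peak Cmax,ss = C₀·R ≈ 6.837 × 1.1147 ≈ 7.621 μg/mL.
Peak 7.6 μg/mL vs MTC 9 μg/mL: below toxic threshold.

7.6 μg/mL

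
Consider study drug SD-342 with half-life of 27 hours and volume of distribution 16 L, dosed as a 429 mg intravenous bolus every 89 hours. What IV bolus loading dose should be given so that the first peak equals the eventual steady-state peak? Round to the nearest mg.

f = (1/2)^(89/27) ≈ 0.101793; accumulation ratio R = 1/(1−f) ≈ 1.11333.
Loading dose to hit Cmax,ss on first dose: D_load = D_maint·R ≈ 429 × 1.11333 ≈ 477.62 mg.

478 mg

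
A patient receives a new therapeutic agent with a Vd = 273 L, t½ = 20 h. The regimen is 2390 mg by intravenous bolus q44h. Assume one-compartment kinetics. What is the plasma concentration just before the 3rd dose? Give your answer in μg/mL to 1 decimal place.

2.3 μg/mL

f = (1/2)^(τ/t½) = (1/2)^(44/20) ≈ 0.2176.
C₀ = D/Vd = 2390/273 ≈ 8.755 μg/mL.
Before the 3rd dose, 2 doses have been given. Superposition: Cmin = C₀·(f + f²).
≈ 8.755 × (0.2176 + 0.0473) ≈ 8.755 × 0.2649 ≈ 2.319 μg/mL.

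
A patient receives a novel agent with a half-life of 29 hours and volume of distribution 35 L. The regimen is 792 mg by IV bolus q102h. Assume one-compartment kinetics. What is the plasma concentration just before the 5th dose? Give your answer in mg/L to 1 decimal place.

2.2 mg/L

f = (1/2)^(τ/t½) = (1/2)^(102/29) ≈ 0.0873.
C₀ = D/Vd = 792/35 ≈ 22.629 mg/L.
Before the 5th dose, 4 doses have been given. Superposition: Cmin = C₀·(f + f² + … + f^4).
≈ 22.629 × (0.0873 + 0.0076 + 0.0007 + 0.0001) ≈ 22.629 × 0.0957 ≈ 2.166 mg/L.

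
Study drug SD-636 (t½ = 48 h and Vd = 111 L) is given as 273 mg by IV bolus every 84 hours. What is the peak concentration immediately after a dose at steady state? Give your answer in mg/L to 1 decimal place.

k = ln2/t½ = ln2/48 ≈ 0.014441 h⁻¹; fraction remaining f = e^(−kτ) = e^(−0.014441×84) ≈ 0.2973.
At steady state, accumulation factor R = 1/(1 − e^(−kτ)) ≈ 1.4231.
Each bolus raises the concentration by D/Vd = 273/111 ≈ 2.459 mg/L.
Steady-state peak Cmax,ss = C₀·R ≈ 2.459 × 1.4231 ≈ 3.499 mg/L.

3.5 mg/L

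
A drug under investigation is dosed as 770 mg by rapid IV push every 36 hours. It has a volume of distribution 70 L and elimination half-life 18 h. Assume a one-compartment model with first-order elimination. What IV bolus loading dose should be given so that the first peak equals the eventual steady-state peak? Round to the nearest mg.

f = (1/2)^(36/18) ≈ 0.250000; accumulation ratio R = 1/(1−f) ≈ 1.33333.
Loading dose to hit Cmax,ss on first dose: D_load = D_maint·R ≈ 770 × 1.33333 ≈ 1026.66 mg.

1027 mg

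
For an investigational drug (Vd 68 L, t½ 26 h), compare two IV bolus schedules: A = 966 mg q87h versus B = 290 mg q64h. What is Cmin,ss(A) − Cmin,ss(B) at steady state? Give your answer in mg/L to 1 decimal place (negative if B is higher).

Regimen A: f = (1/2)^(87/26) ≈ 0.0983; Cmin,ss = (966/68)·f/(1−f) ≈ 1.549 mg/L.
Regimen B: f = (1/2)^(64/26) ≈ 0.1816; Cmin,ss = (290/68)·f/(1−f) ≈ 0.946 mg/L.
Difference ≈ 1.549 − 0.946 ≈ 0.603 mg/L.

0.6 mg/L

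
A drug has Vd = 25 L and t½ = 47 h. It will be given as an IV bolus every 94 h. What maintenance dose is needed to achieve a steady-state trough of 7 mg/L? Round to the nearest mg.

525 mg

τ/t½ = 94/47 ≈ 2, so f = (1/2)^(94/47) ≈ 0.250000.
Cmin,ss = (D/Vd)·f/(1−f), so D = Cmin,ss·Vd·(1−f)/f.
D = 7 × 25 × (1−f)/f ≈ 7 × 25 × 3.00000 ≈ 525.00 mg.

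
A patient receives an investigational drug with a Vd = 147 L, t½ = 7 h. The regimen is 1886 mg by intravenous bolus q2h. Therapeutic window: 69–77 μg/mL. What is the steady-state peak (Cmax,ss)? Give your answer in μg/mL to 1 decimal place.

τ/t½ = 2/7 ≈ 0.28571, so fraction remaining f = (1/2)^(2/7) ≈ 0.8203.
At steady state, accumulation factor R = 1/(1 − e^(−kτ)) ≈ 5.5648.
Each bolus raises the concentration by D/Vd = 1886/147 ≈ 12.830 μg/mL.
Steady-state peak Cmax,ss = C₀·R ≈ 12.830 × 5.5648 ≈ 71.396 μg/mL.
Peak 71.4 μg/mL vs MTC 77 μg/mL: below toxic threshold.

71.4 μg/mL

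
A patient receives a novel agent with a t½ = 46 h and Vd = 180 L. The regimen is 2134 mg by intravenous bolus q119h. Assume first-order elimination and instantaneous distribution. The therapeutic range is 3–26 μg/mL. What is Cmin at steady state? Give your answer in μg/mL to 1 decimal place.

k = ln2/t½ = ln2/46 ≈ 0.015068 h⁻¹; fraction remaining f = e^(−kτ) = e^(−0.015068×119) ≈ 0.1664.
Accumulation ratio R = 1/(1 − f) ≈ 1/0.8336 ≈ 1.1996.
Each bolus raises the concentration by D/Vd = 2134/180 ≈ 11.856 μg/mL.
Cmax,ss = C₀/(1 − f) ≈ 11.856/0.8336 ≈ 14.223 μg/mL.
One interval later, Cmin,ss = Cmax,ss·e^(−kτ) ≈ 14.223 × 0.1664 ≈ 2.367 μg/mL.
Trough 2.4 μg/mL vs MEC 3 μg/mL: subtherapeutic.

2.4 μg/mL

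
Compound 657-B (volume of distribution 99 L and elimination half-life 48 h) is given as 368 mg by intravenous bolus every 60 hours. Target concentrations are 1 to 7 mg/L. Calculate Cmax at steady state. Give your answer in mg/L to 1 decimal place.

6.4 mg/L

Over one 60-h interval, 60/48 ≈ 1.25 half-lives elapse, leaving f ≈ 0.4204 of each dose.
Accumulation ratio R = 1/(1 − f) ≈ 1/0.5796 ≈ 1.7253.
Single-dose peak C₀ = D/Vd = 368/99 ≈ 3.717 mg/L.
Steady-state peak Cmax,ss = C₀·R ≈ 3.717 × 1.7253 ≈ 6.413 mg/L.
Peak 6.4 mg/L vs MTC 7 mg/L: below toxic threshold.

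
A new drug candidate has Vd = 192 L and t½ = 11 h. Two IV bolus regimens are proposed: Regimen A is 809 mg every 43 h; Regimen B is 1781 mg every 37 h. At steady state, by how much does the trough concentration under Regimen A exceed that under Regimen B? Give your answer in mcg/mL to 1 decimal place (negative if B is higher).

-0.7 mcg/mL

Regimen A: f = (1/2)^(43/11) ≈ 0.0666; Cmin,ss = (809/192)·f/(1−f) ≈ 0.301 mcg/mL.
Regimen B: f = (1/2)^(37/11) ≈ 0.0972; Cmin,ss = (1781/192)·f/(1−f) ≈ 0.999 mcg/mL.
Difference ≈ 0.301 − 0.999 ≈ -0.698 mcg/mL.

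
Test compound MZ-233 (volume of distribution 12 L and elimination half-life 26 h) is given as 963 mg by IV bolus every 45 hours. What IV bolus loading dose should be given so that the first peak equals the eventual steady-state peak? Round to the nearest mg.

f = (1/2)^(45/26) ≈ 0.301291; accumulation ratio R = 1/(1−f) ≈ 1.43121.
Loading dose to hit Cmax,ss on first dose: D_load = D_maint·R ≈ 963 × 1.43121 ≈ 1378.26 mg.

1378 mg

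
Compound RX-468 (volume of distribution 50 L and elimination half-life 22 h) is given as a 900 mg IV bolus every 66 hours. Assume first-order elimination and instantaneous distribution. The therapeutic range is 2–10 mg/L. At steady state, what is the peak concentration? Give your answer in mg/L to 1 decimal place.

τ = 66 h = 3 half-lives, so f = (1/2)^3 = 0.125.
Accumulation ratio R = 1/(1 − f) = 1/0.875 = 8/7.
Single-dose peak C₀ = D/Vd = 900/50 = 18 mg/L.
Steady-state peak Cmax,ss = C₀·R = 18 × 8/7 ≈ 20.571 mg/L.
Peak 20.6 mg/L vs MTC 10 mg/L: exceeds toxic threshold.

20.6 mg/L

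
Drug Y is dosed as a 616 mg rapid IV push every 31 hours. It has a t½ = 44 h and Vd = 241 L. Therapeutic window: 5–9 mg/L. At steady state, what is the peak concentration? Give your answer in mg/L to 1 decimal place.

k = ln2/t½ = ln2/44 ≈ 0.015753 h⁻¹; fraction remaining f = e^(−kτ) = e^(−0.015753×31) ≈ 0.6136.
At steady state, accumulation factor R = 1/(1 − e^(−kτ)) ≈ 2.5880.
Single-dose peak C₀ = D/Vd = 616/241 ≈ 2.556 mg/L.
Steady-state peak Cmax,ss = C₀·R ≈ 2.556 × 2.5880 ≈ 6.615 mg/L.
Peak 6.6 mg/L vs MTC 9 mg/L: below toxic threshold.

6.6 mg/L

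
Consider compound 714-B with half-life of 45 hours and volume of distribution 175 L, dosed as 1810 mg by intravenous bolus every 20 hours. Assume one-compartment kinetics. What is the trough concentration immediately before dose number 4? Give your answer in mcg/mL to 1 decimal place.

17.3 mcg/mL

f = (1/2)^(τ/t½) = (1/2)^(20/45) ≈ 0.7349.
C₀ = D/Vd = 1810/175 ≈ 10.343 mcg/mL.
Before the 4th dose, 3 doses have been given. Superposition: Cmin = C₀·(f + f² + … + f^3).
≈ 10.343 × (0.7349 + 0.5401 + 0.3969) ≈ 10.343 × 1.6719 ≈ 17.292 mcg/mL.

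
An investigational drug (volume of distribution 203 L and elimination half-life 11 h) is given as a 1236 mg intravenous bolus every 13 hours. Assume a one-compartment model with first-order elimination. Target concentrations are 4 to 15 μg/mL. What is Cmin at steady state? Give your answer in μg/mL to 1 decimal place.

Over one 13-h interval, 13/11 ≈ 1.1818 half-lives elapse, leaving f ≈ 0.4408 of each dose.
Each bolus raises the concentration by D/Vd = 1236/203 ≈ 6.089 μg/mL.
Steady-state trough Cmin,ss = C₀·f/(1−f) ≈ 6.089 × 0.4408/0.5592 ≈ 4.800 μg/mL.
Trough 4.8 μg/mL vs MEC 4 μg/mL: adequate.

4.8 μg/mL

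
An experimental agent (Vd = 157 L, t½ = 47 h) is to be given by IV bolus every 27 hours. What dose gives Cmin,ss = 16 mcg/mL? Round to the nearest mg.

1229 mg

τ/t½ = 27/47 ≈ 0.57447, so f = (1/2)^(27/47) ≈ 0.671534.
Cmin,ss = (D/Vd)·f/(1−f), so D = Cmin,ss·Vd·(1−f)/f.
D = 16 × 157 × (1−f)/f ≈ 16 × 157 × 0.48913 ≈ 1228.69 mg.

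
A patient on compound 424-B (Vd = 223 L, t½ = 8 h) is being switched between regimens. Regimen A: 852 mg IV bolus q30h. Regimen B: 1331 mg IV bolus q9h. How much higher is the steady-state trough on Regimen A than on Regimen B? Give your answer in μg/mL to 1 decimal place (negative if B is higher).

-4.7 μg/mL

Regimen A: f = (1/2)^(30/8) ≈ 0.0743; Cmin,ss = (852/223)·f/(1−f) ≈ 0.307 μg/mL.
Regimen B: f = (1/2)^(9/8) ≈ 0.4585; Cmin,ss = (1331/223)·f/(1−f) ≈ 5.054 μg/mL.
Difference ≈ 0.307 − 5.054 ≈ -4.747 μg/mL.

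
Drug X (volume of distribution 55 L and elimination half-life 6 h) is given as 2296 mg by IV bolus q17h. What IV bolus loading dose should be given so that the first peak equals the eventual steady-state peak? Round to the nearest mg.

2671 mg

f = (1/2)^(17/6) ≈ 0.140308; accumulation ratio R = 1/(1−f) ≈ 1.16321.
Loading dose to hit Cmax,ss on first dose: D_load = D_maint·R ≈ 2296 × 1.16321 ≈ 2670.73 mg.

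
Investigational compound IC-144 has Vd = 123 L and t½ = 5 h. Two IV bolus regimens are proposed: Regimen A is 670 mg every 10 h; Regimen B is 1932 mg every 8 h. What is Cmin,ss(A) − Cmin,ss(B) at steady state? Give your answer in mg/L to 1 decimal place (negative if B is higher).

Regimen A: f = (1/2)^(10/5) ≈ 0.2500; Cmin,ss = (670/123)·f/(1−f) ≈ 1.816 mg/L.
Regimen B: f = (1/2)^(8/5) ≈ 0.3299; Cmin,ss = (1932/123)·f/(1−f) ≈ 7.733 mg/L.
Difference ≈ 1.816 − 7.733 ≈ -5.917 mg/L.

-5.9 mg/L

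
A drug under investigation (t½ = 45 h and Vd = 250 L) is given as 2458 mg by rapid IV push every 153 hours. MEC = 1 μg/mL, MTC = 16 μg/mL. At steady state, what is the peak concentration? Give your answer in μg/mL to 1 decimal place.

10.9 μg/mL

τ/t½ = 153/45 ≈ 3.4, so fraction remaining f = (1/2)^(153/45) ≈ 0.0947.
At steady state, accumulation factor R = 1/(1 − e^(−kτ)) ≈ 1.1046.
Single-dose peak C₀ = D/Vd = 2458/250 ≈ 9.832 μg/mL.
Steady-state peak Cmax,ss = C₀·R ≈ 9.832 × 1.1046 ≈ 10.860 μg/mL.
Peak 10.9 μg/mL vs MTC 16 μg/mL: below toxic threshold.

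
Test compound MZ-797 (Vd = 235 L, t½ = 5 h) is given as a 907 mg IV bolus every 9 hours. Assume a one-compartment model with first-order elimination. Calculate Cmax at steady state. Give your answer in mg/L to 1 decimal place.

k = ln2/t½ = ln2/5 ≈ 0.138629 h⁻¹; fraction remaining f = e^(−kτ) = e^(−0.138629×9) ≈ 0.2872.
At steady state, accumulation factor R = 1/(1 − e^(−kτ)) ≈ 1.4029.
Single-dose peak C₀ = D/Vd = 907/235 ≈ 3.860 mg/L.
Steady-state peak Cmax,ss = C₀·R ≈ 3.860 × 1.4029 ≈ 5.415 mg/L.

5.4 mg/L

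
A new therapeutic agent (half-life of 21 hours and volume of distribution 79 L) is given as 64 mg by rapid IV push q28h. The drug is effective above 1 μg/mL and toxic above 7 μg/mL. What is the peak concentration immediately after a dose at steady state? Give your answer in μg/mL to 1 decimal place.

Over one 28-h interval, 28/21 ≈ 1.3333 half-lives elapse, leaving f ≈ 0.3969 of each dose.
At steady state, accumulation factor R = 1/(1 − e^(−kτ)) ≈ 1.6581.
Single-dose peak C₀ = D/Vd = 64/79 ≈ 0.810 μg/mL.
Cmax,ss = C₀/(1 − f) ≈ 0.810/0.6031 ≈ 1.343 μg/mL.
Peak 1.3 μg/mL vs MTC 7 μg/mL: below toxic threshold.

1.3 μg/mL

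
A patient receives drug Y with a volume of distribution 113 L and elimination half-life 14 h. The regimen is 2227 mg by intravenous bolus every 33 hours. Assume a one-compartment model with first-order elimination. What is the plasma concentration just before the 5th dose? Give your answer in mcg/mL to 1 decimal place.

f = (1/2)^(τ/t½) = (1/2)^(33/14) ≈ 0.1952.
C₀ = D/Vd = 2227/113 ≈ 19.708 mcg/mL.
Before the 5th dose, 4 doses have been given. Superposition: Cmin = C₀·(f + f² + … + f^4).
≈ 19.708 × (0.1952 + 0.0381 + 0.0074 + 0.0015) ≈ 19.708 × 0.2422 ≈ 4.773 mcg/mL.

4.8 mcg/mL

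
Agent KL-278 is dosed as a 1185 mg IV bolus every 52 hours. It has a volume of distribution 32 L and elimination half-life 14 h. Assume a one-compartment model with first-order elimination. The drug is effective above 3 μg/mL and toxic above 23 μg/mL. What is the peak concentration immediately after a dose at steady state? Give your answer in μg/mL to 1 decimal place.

40.1 μg/mL

τ/t½ = 52/14 ≈ 3.7143, so fraction remaining f = (1/2)^(52/14) ≈ 0.0762.
Accumulation ratio R = 1/(1 − f) ≈ 1/0.9238 ≈ 1.0825.
Each bolus raises the concentration by D/Vd = 1185/32 ≈ 37.031 μg/mL.
Steady-state peak Cmax,ss = C₀·R ≈ 37.031 × 1.0825 ≈ 40.086 μg/mL.
Peak 40.1 μg/mL vs MTC 23 μg/mL: exceeds toxic threshold.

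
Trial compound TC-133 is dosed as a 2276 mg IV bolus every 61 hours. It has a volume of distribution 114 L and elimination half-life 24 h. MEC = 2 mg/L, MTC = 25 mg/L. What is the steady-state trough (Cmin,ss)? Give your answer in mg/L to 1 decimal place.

4.1 mg/L

k = ln2/t½ = ln2/24 ≈ 0.028881 h⁻¹; fraction remaining f = e^(−kτ) = e^(−0.028881×61) ≈ 0.1717.
Single-dose peak C₀ = D/Vd = 2276/114 ≈ 19.965 mg/L.
Steady-state trough Cmin,ss = C₀·f/(1−f) ≈ 19.965 × 0.1717/0.8283 ≈ 4.139 mg/L.
Trough 4.1 mg/L vs MEC 2 mg/L: adequate.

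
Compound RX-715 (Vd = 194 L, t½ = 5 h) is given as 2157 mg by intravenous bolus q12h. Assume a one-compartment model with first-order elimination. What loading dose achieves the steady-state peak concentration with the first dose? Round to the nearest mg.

2661 mg

f = (1/2)^(12/5) ≈ 0.189465; accumulation ratio R = 1/(1−f) ≈ 1.23375.
Loading dose to hit Cmax,ss on first dose: D_load = D_maint·R ≈ 2157 × 1.23375 ≈ 2661.20 mg.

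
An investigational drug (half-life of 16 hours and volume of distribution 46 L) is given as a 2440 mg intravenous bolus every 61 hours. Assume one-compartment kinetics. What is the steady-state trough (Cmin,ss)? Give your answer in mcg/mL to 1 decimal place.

4.1 mcg/mL

k = ln2/t½ = ln2/16 ≈ 0.043322 h⁻¹; fraction remaining f = e^(−kτ) = e^(−0.043322×61) ≈ 0.0712.
Single-dose peak C₀ = D/Vd = 2440/46 ≈ 53.043 mcg/mL.
Steady-state trough Cmin,ss = C₀·f/(1−f) ≈ 53.043 × 0.0712/0.9288 ≈ 4.066 mcg/mL.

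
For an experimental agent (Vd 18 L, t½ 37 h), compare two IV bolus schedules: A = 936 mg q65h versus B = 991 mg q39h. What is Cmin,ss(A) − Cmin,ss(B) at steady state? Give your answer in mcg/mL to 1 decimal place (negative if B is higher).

Regimen A: f = (1/2)^(65/37) ≈ 0.2959; Cmin,ss = (936/18)·f/(1−f) ≈ 21.853 mcg/mL.
Regimen B: f = (1/2)^(39/37) ≈ 0.4816; Cmin,ss = (991/18)·f/(1−f) ≈ 51.147 mcg/mL.
Difference ≈ 21.853 − 51.147 ≈ -29.294 mcg/mL.

-29.3 mcg/mL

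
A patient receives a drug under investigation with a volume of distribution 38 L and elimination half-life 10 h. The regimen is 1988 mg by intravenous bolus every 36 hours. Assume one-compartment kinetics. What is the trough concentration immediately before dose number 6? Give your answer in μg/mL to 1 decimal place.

4.7 μg/mL

f = (1/2)^(τ/t½) = (1/2)^(36/10) ≈ 0.0825.
C₀ = D/Vd = 1988/38 ≈ 52.316 μg/mL.
Before the 6th dose, 5 doses have been given. Superposition: Cmin = C₀·(f + f² + … + f^5).
≈ 52.316 × (0.0825 + 0.0068 + 0.0006 + 0.0000 + 0.0000) ≈ 52.316 × 0.0899 ≈ 4.703 μg/mL.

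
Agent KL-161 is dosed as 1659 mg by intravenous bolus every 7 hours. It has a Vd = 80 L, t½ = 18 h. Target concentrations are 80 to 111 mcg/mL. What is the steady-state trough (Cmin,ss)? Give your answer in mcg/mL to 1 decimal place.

67.0 mcg/mL

τ/t½ = 7/18 ≈ 0.38889, so fraction remaining f = (1/2)^(7/18) ≈ 0.7637.
At steady state, accumulation factor R = 1/(1 − e^(−kτ)) ≈ 4.2319.
Each bolus raises the concentration by D/Vd = 1659/80 ≈ 20.738 mcg/mL.
Cmax,ss = C₀/(1 − f) ≈ 20.738/0.2363 ≈ 87.761 mcg/mL.
Steady-state trough Cmin,ss = Cmax,ss·f ≈ 87.761 × 0.7637 ≈ 67.023 mcg/mL.
Trough 67.0 mcg/mL vs MEC 80 mcg/mL: subtherapeutic.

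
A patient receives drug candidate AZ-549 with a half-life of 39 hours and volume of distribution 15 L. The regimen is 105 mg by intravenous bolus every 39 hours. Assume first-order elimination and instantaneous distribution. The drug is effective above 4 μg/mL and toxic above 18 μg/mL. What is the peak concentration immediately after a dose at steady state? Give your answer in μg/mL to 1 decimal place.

14.0 μg/mL

The dosing interval is 1 half-life, so f = 2^(−1) = 0.5.
At steady state, R = 1/(1 − 0.5) = 2/1.
Single-dose peak C₀ = D/Vd = 105/15 = 7 μg/mL.
Steady-state peak Cmax,ss = C₀·R = 7 × 2/1 ≈ 14.000 μg/mL.
Peak 14.0 μg/mL vs MTC 18 μg/mL: below toxic threshold.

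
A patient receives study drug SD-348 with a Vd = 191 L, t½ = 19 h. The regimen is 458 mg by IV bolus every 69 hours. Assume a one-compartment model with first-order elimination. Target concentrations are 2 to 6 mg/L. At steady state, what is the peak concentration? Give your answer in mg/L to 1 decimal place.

2.6 mg/L

τ/t½ = 69/19 ≈ 3.6316, so fraction remaining f = (1/2)^(69/19) ≈ 0.0807.
At steady state, accumulation factor R = 1/(1 − e^(−kτ)) ≈ 1.0878.
Single-dose peak C₀ = D/Vd = 458/191 ≈ 2.398 mg/L.
Steady-state peak Cmax,ss = C₀·R ≈ 2.398 × 1.0878 ≈ 2.609 mg/L.
Peak 2.6 mg/L vs MTC 6 mg/L: below toxic threshold.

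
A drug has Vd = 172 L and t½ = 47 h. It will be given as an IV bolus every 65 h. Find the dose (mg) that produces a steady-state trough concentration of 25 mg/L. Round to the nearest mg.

6915 mg

τ/t½ = 65/47 ≈ 1.383, so f = (1/2)^(65/47) ≈ 0.383426.
Cmin,ss = (D/Vd)·f/(1−f), so D = Cmin,ss·Vd·(1−f)/f.
D = 25 × 172 × (1−f)/f ≈ 25 × 172 × 1.60807 ≈ 6914.70 mg.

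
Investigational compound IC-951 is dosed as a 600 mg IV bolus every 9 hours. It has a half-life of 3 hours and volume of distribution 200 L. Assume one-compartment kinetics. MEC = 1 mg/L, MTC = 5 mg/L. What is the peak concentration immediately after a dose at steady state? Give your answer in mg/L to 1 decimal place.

The dosing interval is 3 half-lives, so f = 2^(−3) = 0.125.
Accumulation ratio R = 1/(1 − f) = 1/0.875 = 8/7.
Single-dose peak C₀ = D/Vd = 600/200 = 3 mg/L.
Steady-state peak Cmax,ss = C₀·R = 3 × 8/7 ≈ 3.429 mg/L.
Peak 3.4 mg/L vs MTC 5 mg/L: below toxic threshold.

3.4 mg/L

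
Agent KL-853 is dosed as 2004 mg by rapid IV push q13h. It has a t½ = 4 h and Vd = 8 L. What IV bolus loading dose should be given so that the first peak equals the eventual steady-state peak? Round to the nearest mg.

f = (1/2)^(13/4) ≈ 0.105112; accumulation ratio R = 1/(1−f) ≈ 1.11746.
Loading dose to hit Cmax,ss on first dose: D_load = D_maint·R ≈ 2004 × 1.11746 ≈ 2239.39 mg.

2239 mg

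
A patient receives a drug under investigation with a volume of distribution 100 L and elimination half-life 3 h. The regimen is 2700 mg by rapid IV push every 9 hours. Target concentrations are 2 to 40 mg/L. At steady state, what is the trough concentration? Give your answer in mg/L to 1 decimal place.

3.9 mg/L

τ = 9 h = 3 half-lives, so f = (1/2)^3 = 0.125.
At steady state, R = 1/(1 − 0.125) = 8/7.
Single-dose peak C₀ = D/Vd = 2700/100 = 27 mg/L.
Steady-state peak Cmax,ss = C₀·R = 27 × 8/7 ≈ 30.857 mg/L.
Steady-state trough Cmin,ss = Cmax,ss·f ≈ 30.857 × 0.125 ≈ 3.857 mg/L.
Trough 3.9 mg/L vs MEC 2 mg/L: adequate.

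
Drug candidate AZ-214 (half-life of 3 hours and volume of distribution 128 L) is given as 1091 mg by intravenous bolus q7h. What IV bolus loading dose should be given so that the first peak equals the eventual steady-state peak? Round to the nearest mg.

1361 mg

f = (1/2)^(7/3) ≈ 0.198425; accumulation ratio R = 1/(1−f) ≈ 1.24754.
Loading dose to hit Cmax,ss on first dose: D_load = D_maint·R ≈ 1091 × 1.24754 ≈ 1361.07 mg.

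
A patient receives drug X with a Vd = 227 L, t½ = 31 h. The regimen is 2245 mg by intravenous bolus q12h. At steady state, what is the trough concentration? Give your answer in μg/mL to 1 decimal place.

Over one 12-h interval, 12/31 ≈ 0.3871 half-lives elapse, leaving f ≈ 0.7647 of each dose.
At steady state, accumulation factor R = 1/(1 − e^(−kτ)) ≈ 4.2499.
Each bolus raises the concentration by D/Vd = 2245/227 ≈ 9.890 μg/mL.
Steady-state peak Cmax,ss = C₀·R ≈ 9.890 × 4.2499 ≈ 42.032 μg/mL.
Steady-state trough Cmin,ss = Cmax,ss·f ≈ 42.032 × 0.7647 ≈ 32.142 μg/mL.

32.1 μg/mL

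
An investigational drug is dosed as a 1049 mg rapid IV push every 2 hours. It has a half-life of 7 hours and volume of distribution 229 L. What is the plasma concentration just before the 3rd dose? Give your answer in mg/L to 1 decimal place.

6.8 mg/L

f = (1/2)^(τ/t½) = (1/2)^(2/7) ≈ 0.8203.
C₀ = D/Vd = 1049/229 ≈ 4.581 mg/L.
Before the 3rd dose, 2 doses have been given. Superposition: Cmin = C₀·(f + f²).
≈ 4.581 × (0.8203 + 0.6729) ≈ 4.581 × 1.4932 ≈ 6.840 mg/L.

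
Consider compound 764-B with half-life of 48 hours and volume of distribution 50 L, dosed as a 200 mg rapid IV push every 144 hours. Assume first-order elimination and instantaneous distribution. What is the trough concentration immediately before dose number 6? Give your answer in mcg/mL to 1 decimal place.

0.6 mcg/mL

f = (1/2)^(τ/t½) = (1/2)^(144/48) ≈ 0.1250.
C₀ = D/Vd = 200/50 ≈ 4.000 mcg/mL.
Before the 6th dose, 5 doses have been given. Superposition: Cmin = C₀·(f + f² + … + f^5).
≈ 4.000 × (0.1250 + 0.0156 + 0.0020 + 0.0002 + 0.0000) ≈ 4.000 × 0.1428 ≈ 0.571 mcg/mL.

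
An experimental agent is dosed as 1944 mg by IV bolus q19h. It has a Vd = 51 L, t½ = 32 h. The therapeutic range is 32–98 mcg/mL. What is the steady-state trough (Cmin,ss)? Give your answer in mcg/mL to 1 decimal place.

74.9 mcg/mL

Over one 19-h interval, 19/32 ≈ 0.59375 half-lives elapse, leaving f ≈ 0.6626 of each dose.
At steady state, accumulation factor R = 1/(1 − e^(−kτ)) ≈ 2.9638.
Single-dose peak C₀ = D/Vd = 1944/51 ≈ 38.118 mcg/mL.
Steady-state peak Cmax,ss = C₀·R ≈ 38.118 × 2.9638 ≈ 112.974 mcg/mL.
One interval later, Cmin,ss = Cmax,ss·e^(−kτ) ≈ 112.974 × 0.6626 ≈ 74.857 mcg/mL.
Trough 74.9 mcg/mL vs MEC 32 mcg/mL: adequate.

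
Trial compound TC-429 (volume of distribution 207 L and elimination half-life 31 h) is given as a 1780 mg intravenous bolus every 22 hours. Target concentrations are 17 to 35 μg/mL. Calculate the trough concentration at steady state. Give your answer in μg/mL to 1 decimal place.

τ/t½ = 22/31 ≈ 0.70968, so fraction remaining f = (1/2)^(22/31) ≈ 0.6115.
Accumulation ratio R = 1/(1 − f) ≈ 1/0.3885 ≈ 2.5740.
Each bolus raises the concentration by D/Vd = 1780/207 ≈ 8.599 μg/mL.
Steady-state peak Cmax,ss = C₀·R ≈ 8.599 × 2.5740 ≈ 22.134 μg/mL.
Steady-state trough Cmin,ss = Cmax,ss·f ≈ 22.134 × 0.6115 ≈ 13.535 μg/mL.
Trough 13.5 μg/mL vs MEC 17 μg/mL: subtherapeutic.

13.5 μg/mL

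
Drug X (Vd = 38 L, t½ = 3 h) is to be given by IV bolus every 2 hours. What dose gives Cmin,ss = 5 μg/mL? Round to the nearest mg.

τ/t½ = 2/3 ≈ 0.66667, so f = (1/2)^(2/3) ≈ 0.629961.
Cmin,ss = (D/Vd)·f/(1−f), so D = Cmin,ss·Vd·(1−f)/f.
D = 5 × 38 × (1−f)/f ≈ 5 × 38 × 0.58740 ≈ 111.61 mg.

112 mg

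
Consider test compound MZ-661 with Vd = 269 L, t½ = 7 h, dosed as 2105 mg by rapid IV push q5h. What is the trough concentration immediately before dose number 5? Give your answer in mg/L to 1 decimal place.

10.5 mg/L

f = (1/2)^(τ/t½) = (1/2)^(5/7) ≈ 0.6095.
C₀ = D/Vd = 2105/269 ≈ 7.825 mg/L.
Before the 5th dose, 4 doses have been given. Superposition: Cmin = C₀·(f + f² + … + f^4).
≈ 7.825 × (0.6095 + 0.3715 + 0.2264 + 0.1380) ≈ 7.825 × 1.3454 ≈ 10.528 mg/L.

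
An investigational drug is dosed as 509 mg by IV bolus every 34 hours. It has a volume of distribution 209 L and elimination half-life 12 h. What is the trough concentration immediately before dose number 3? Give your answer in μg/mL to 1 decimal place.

f = (1/2)^(τ/t½) = (1/2)^(34/12) ≈ 0.1403.
C₀ = D/Vd = 509/209 ≈ 2.435 μg/mL.
Before the 3rd dose, 2 doses have been given. Superposition: Cmin = C₀·(f + f²).
≈ 2.435 × (0.1403 + 0.0197) ≈ 2.435 × 0.1600 ≈ 0.390 μg/mL.

0.4 μg/mL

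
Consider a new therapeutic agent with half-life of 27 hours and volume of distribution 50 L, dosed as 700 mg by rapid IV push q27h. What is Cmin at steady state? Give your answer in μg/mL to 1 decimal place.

The dosing interval is 1 half-life, so f = 2^(−1) = 0.5.
Accumulation ratio R = 1/(1 − f) = 1/0.5 = 2/1.
Single-dose peak C₀ = D/Vd = 700/50 = 14 μg/mL.
Steady-state peak Cmax,ss = C₀·R = 14 × 2/1 ≈ 28.000 μg/mL.
Steady-state trough Cmin,ss = Cmax,ss·f ≈ 28.000 × 0.5 ≈ 14.000 μg/mL.

14.0 μg/mL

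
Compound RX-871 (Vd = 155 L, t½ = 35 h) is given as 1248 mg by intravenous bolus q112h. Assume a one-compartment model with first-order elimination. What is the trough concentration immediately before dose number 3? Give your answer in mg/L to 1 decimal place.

1.0 mg/L

f = (1/2)^(τ/t½) = (1/2)^(112/35) ≈ 0.1088.
C₀ = D/Vd = 1248/155 ≈ 8.052 mg/L.
Before the 3rd dose, 2 doses have been given. Superposition: Cmin = C₀·(f + f²).
≈ 8.052 × (0.1088 + 0.0118) ≈ 8.052 × 0.1206 ≈ 0.971 mg/L.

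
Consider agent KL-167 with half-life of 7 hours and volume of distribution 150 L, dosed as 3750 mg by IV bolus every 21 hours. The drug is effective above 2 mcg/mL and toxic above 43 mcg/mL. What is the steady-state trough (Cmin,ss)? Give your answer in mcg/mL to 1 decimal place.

3.6 mcg/mL

τ = 21 h = 3 half-lives, so f = (1/2)^3 = 0.125.
At steady state, R = 1/(1 − 0.125) = 8/7.
Single-dose peak C₀ = D/Vd = 3750/150 = 25 mcg/mL.
Steady-state peak Cmax,ss = C₀·R = 25 × 8/7 ≈ 28.571 mcg/mL.
Steady-state trough Cmin,ss = Cmax,ss·f ≈ 28.571 × 0.125 ≈ 3.571 mcg/mL.
Trough 3.6 mcg/mL vs MEC 2 mcg/mL: adequate.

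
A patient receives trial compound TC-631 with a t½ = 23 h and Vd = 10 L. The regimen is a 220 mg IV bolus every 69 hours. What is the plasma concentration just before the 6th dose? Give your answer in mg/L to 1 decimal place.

3.1 mg/L

f = (1/2)^(τ/t½) = (1/2)^(69/23) ≈ 0.1250.
C₀ = D/Vd = 220/10 ≈ 22.000 mg/L.
Before the 6th dose, 5 doses have been given. Superposition: Cmin = C₀·(f + f² + … + f^5).
≈ 22.000 × (0.1250 + 0.0156 + 0.0020 + 0.0002 + 0.0000) ≈ 22.000 × 0.1428 ≈ 3.142 mg/L.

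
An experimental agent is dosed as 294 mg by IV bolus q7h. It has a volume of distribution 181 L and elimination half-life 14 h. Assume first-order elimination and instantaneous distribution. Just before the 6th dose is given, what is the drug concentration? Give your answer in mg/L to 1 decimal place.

3.2 mg/L

f = (1/2)^(τ/t½) = (1/2)^(7/14) ≈ 0.7071.
C₀ = D/Vd = 294/181 ≈ 1.624 mg/L.
Before the 6th dose, 5 doses have been given. Superposition: Cmin = C₀·(f + f² + … + f^5).
≈ 1.624 × (0.7071 + 0.5000 + 0.3535 + 0.2500 + 0.1768) ≈ 1.624 × 1.9874 ≈ 3.228 mg/L.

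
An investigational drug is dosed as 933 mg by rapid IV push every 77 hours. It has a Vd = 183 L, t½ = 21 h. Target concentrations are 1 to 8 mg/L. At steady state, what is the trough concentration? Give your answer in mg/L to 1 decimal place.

0.4 mg/L

τ/t½ = 77/21 ≈ 3.6667, so fraction remaining f = (1/2)^(77/21) ≈ 0.0787.
Accumulation ratio R = 1/(1 − f) ≈ 1/0.9213 ≈ 1.0854.
Each bolus raises the concentration by D/Vd = 933/183 ≈ 5.098 mg/L.
Cmax,ss = C₀/(1 − f) ≈ 5.098/0.9213 ≈ 5.533 mg/L.
Steady-state trough Cmin,ss = Cmax,ss·f ≈ 5.533 × 0.0787 ≈ 0.435 mg/L.
Trough 0.4 mg/L vs MEC 1 mg/L: subtherapeutic.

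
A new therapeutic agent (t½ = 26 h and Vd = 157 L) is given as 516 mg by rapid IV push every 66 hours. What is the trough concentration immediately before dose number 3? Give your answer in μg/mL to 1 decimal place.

0.7 μg/mL

f = (1/2)^(τ/t½) = (1/2)^(66/26) ≈ 0.1721.
C₀ = D/Vd = 516/157 ≈ 3.287 μg/mL.
Before the 3rd dose, 2 doses have been given. Superposition: Cmin = C₀·(f + f²).
≈ 3.287 × (0.1721 + 0.0296) ≈ 3.287 × 0.2017 ≈ 0.663 μg/mL.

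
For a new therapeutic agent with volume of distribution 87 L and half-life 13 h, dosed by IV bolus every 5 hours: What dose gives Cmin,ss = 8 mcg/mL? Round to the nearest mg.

213 mg

τ/t½ = 5/13 ≈ 0.38462, so f = (1/2)^(5/13) ≈ 0.765983.
Cmin,ss = (D/Vd)·f/(1−f), so D = Cmin,ss·Vd·(1−f)/f.
D = 8 × 87 × (1−f)/f ≈ 8 × 87 × 0.30551 ≈ 212.63 mg.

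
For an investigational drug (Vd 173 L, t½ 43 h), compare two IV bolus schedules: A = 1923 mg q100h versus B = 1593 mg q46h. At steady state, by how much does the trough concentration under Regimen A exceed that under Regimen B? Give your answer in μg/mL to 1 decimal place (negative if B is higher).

-5.6 μg/mL

Regimen A: f = (1/2)^(100/43) ≈ 0.1995; Cmin,ss = (1923/173)·f/(1−f) ≈ 2.770 μg/mL.
Regimen B: f = (1/2)^(46/43) ≈ 0.4764; Cmin,ss = (1593/173)·f/(1−f) ≈ 8.378 μg/mL.
Difference ≈ 2.770 − 8.378 ≈ -5.608 μg/mL.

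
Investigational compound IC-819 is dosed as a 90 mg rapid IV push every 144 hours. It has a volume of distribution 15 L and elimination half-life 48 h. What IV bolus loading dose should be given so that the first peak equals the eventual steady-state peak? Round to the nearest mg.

103 mg

f = (1/2)^(144/48) ≈ 0.125000; accumulation ratio R = 1/(1−f) ≈ 1.14286.
Loading dose to hit Cmax,ss on first dose: D_load = D_maint·R ≈ 90 × 1.14286 ≈ 102.86 mg.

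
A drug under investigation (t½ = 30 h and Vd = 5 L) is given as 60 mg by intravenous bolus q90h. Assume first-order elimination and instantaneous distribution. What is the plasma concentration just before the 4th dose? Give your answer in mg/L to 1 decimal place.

1.7 mg/L

f = (1/2)^(τ/t½) = (1/2)^(90/30) ≈ 0.1250.
C₀ = D/Vd = 60/5 ≈ 12.000 mg/L.
Before the 4th dose, 3 doses have been given. Superposition: Cmin = C₀·(f + f² + … + f^3).
≈ 12.000 × (0.1250 + 0.0156 + 0.0020) ≈ 12.000 × 0.1426 ≈ 1.711 mg/L.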